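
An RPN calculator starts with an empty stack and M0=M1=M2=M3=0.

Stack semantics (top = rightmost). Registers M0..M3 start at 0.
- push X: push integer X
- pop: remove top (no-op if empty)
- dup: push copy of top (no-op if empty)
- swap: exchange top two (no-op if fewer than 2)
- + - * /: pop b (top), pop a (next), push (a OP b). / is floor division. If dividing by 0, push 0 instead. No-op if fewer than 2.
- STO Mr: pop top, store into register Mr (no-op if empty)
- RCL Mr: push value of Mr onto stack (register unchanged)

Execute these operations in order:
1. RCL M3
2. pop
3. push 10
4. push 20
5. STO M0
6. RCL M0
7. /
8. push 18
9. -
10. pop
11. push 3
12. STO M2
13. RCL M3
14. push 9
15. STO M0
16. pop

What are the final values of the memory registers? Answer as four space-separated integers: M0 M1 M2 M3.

Answer: 9 0 3 0

Derivation:
After op 1 (RCL M3): stack=[0] mem=[0,0,0,0]
After op 2 (pop): stack=[empty] mem=[0,0,0,0]
After op 3 (push 10): stack=[10] mem=[0,0,0,0]
After op 4 (push 20): stack=[10,20] mem=[0,0,0,0]
After op 5 (STO M0): stack=[10] mem=[20,0,0,0]
After op 6 (RCL M0): stack=[10,20] mem=[20,0,0,0]
After op 7 (/): stack=[0] mem=[20,0,0,0]
After op 8 (push 18): stack=[0,18] mem=[20,0,0,0]
After op 9 (-): stack=[-18] mem=[20,0,0,0]
After op 10 (pop): stack=[empty] mem=[20,0,0,0]
After op 11 (push 3): stack=[3] mem=[20,0,0,0]
After op 12 (STO M2): stack=[empty] mem=[20,0,3,0]
After op 13 (RCL M3): stack=[0] mem=[20,0,3,0]
After op 14 (push 9): stack=[0,9] mem=[20,0,3,0]
After op 15 (STO M0): stack=[0] mem=[9,0,3,0]
After op 16 (pop): stack=[empty] mem=[9,0,3,0]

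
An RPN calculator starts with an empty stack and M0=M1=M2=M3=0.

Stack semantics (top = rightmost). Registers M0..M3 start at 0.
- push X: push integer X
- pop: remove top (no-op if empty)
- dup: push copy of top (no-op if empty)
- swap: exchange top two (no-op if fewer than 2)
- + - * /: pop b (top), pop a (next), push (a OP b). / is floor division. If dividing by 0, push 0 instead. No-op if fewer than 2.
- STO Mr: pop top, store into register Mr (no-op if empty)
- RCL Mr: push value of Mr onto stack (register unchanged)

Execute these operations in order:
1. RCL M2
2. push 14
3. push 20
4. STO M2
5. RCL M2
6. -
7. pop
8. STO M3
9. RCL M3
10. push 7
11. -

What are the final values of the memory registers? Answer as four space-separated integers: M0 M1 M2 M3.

Answer: 0 0 20 0

Derivation:
After op 1 (RCL M2): stack=[0] mem=[0,0,0,0]
After op 2 (push 14): stack=[0,14] mem=[0,0,0,0]
After op 3 (push 20): stack=[0,14,20] mem=[0,0,0,0]
After op 4 (STO M2): stack=[0,14] mem=[0,0,20,0]
After op 5 (RCL M2): stack=[0,14,20] mem=[0,0,20,0]
After op 6 (-): stack=[0,-6] mem=[0,0,20,0]
After op 7 (pop): stack=[0] mem=[0,0,20,0]
After op 8 (STO M3): stack=[empty] mem=[0,0,20,0]
After op 9 (RCL M3): stack=[0] mem=[0,0,20,0]
After op 10 (push 7): stack=[0,7] mem=[0,0,20,0]
After op 11 (-): stack=[-7] mem=[0,0,20,0]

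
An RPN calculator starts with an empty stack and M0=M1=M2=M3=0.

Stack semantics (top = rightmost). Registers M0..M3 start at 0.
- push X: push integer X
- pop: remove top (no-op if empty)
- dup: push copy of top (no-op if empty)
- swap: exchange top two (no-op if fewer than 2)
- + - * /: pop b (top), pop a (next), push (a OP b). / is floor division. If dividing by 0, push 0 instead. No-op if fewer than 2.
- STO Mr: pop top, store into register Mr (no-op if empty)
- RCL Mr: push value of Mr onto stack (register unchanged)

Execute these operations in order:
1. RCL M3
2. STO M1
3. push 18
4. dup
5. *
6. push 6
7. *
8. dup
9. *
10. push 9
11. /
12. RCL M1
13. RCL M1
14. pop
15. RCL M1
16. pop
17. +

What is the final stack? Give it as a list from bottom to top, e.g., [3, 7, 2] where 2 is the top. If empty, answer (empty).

After op 1 (RCL M3): stack=[0] mem=[0,0,0,0]
After op 2 (STO M1): stack=[empty] mem=[0,0,0,0]
After op 3 (push 18): stack=[18] mem=[0,0,0,0]
After op 4 (dup): stack=[18,18] mem=[0,0,0,0]
After op 5 (*): stack=[324] mem=[0,0,0,0]
After op 6 (push 6): stack=[324,6] mem=[0,0,0,0]
After op 7 (*): stack=[1944] mem=[0,0,0,0]
After op 8 (dup): stack=[1944,1944] mem=[0,0,0,0]
After op 9 (*): stack=[3779136] mem=[0,0,0,0]
After op 10 (push 9): stack=[3779136,9] mem=[0,0,0,0]
After op 11 (/): stack=[419904] mem=[0,0,0,0]
After op 12 (RCL M1): stack=[419904,0] mem=[0,0,0,0]
After op 13 (RCL M1): stack=[419904,0,0] mem=[0,0,0,0]
After op 14 (pop): stack=[419904,0] mem=[0,0,0,0]
After op 15 (RCL M1): stack=[419904,0,0] mem=[0,0,0,0]
After op 16 (pop): stack=[419904,0] mem=[0,0,0,0]
After op 17 (+): stack=[419904] mem=[0,0,0,0]

Answer: [419904]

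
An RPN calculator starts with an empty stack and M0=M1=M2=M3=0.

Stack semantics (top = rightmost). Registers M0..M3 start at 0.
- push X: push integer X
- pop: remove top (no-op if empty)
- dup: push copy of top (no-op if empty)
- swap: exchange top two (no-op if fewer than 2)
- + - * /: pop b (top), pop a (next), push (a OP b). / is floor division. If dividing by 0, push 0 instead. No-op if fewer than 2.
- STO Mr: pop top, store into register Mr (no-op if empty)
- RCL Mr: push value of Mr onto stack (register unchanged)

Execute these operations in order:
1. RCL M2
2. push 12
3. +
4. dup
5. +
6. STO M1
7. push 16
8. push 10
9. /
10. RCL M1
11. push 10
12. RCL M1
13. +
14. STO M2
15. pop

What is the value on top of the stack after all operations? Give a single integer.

Answer: 1

Derivation:
After op 1 (RCL M2): stack=[0] mem=[0,0,0,0]
After op 2 (push 12): stack=[0,12] mem=[0,0,0,0]
After op 3 (+): stack=[12] mem=[0,0,0,0]
After op 4 (dup): stack=[12,12] mem=[0,0,0,0]
After op 5 (+): stack=[24] mem=[0,0,0,0]
After op 6 (STO M1): stack=[empty] mem=[0,24,0,0]
After op 7 (push 16): stack=[16] mem=[0,24,0,0]
After op 8 (push 10): stack=[16,10] mem=[0,24,0,0]
After op 9 (/): stack=[1] mem=[0,24,0,0]
After op 10 (RCL M1): stack=[1,24] mem=[0,24,0,0]
After op 11 (push 10): stack=[1,24,10] mem=[0,24,0,0]
After op 12 (RCL M1): stack=[1,24,10,24] mem=[0,24,0,0]
After op 13 (+): stack=[1,24,34] mem=[0,24,0,0]
After op 14 (STO M2): stack=[1,24] mem=[0,24,34,0]
After op 15 (pop): stack=[1] mem=[0,24,34,0]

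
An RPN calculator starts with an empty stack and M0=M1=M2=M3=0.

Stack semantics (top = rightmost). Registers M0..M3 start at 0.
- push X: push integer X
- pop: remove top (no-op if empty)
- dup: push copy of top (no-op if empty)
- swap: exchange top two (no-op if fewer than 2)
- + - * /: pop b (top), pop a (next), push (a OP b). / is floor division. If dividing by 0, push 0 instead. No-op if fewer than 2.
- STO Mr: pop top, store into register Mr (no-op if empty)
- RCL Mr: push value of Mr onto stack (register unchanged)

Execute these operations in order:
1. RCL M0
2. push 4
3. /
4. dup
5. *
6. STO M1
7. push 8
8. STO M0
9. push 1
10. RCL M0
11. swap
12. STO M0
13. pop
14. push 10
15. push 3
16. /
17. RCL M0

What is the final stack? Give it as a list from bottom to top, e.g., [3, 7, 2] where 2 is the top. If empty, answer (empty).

After op 1 (RCL M0): stack=[0] mem=[0,0,0,0]
After op 2 (push 4): stack=[0,4] mem=[0,0,0,0]
After op 3 (/): stack=[0] mem=[0,0,0,0]
After op 4 (dup): stack=[0,0] mem=[0,0,0,0]
After op 5 (*): stack=[0] mem=[0,0,0,0]
After op 6 (STO M1): stack=[empty] mem=[0,0,0,0]
After op 7 (push 8): stack=[8] mem=[0,0,0,0]
After op 8 (STO M0): stack=[empty] mem=[8,0,0,0]
After op 9 (push 1): stack=[1] mem=[8,0,0,0]
After op 10 (RCL M0): stack=[1,8] mem=[8,0,0,0]
After op 11 (swap): stack=[8,1] mem=[8,0,0,0]
After op 12 (STO M0): stack=[8] mem=[1,0,0,0]
After op 13 (pop): stack=[empty] mem=[1,0,0,0]
After op 14 (push 10): stack=[10] mem=[1,0,0,0]
After op 15 (push 3): stack=[10,3] mem=[1,0,0,0]
After op 16 (/): stack=[3] mem=[1,0,0,0]
After op 17 (RCL M0): stack=[3,1] mem=[1,0,0,0]

Answer: [3, 1]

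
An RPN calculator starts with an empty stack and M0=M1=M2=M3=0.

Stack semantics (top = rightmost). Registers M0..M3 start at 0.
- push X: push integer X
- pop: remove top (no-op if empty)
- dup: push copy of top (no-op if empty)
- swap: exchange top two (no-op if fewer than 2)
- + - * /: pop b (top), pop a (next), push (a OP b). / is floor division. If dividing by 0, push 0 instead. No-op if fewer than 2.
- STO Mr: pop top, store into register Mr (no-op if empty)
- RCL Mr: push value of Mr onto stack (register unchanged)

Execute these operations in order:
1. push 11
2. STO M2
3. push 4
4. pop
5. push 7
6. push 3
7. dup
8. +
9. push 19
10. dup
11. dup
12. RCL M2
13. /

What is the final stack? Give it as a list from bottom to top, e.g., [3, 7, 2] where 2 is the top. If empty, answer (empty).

Answer: [7, 6, 19, 19, 1]

Derivation:
After op 1 (push 11): stack=[11] mem=[0,0,0,0]
After op 2 (STO M2): stack=[empty] mem=[0,0,11,0]
After op 3 (push 4): stack=[4] mem=[0,0,11,0]
After op 4 (pop): stack=[empty] mem=[0,0,11,0]
After op 5 (push 7): stack=[7] mem=[0,0,11,0]
After op 6 (push 3): stack=[7,3] mem=[0,0,11,0]
After op 7 (dup): stack=[7,3,3] mem=[0,0,11,0]
After op 8 (+): stack=[7,6] mem=[0,0,11,0]
After op 9 (push 19): stack=[7,6,19] mem=[0,0,11,0]
After op 10 (dup): stack=[7,6,19,19] mem=[0,0,11,0]
After op 11 (dup): stack=[7,6,19,19,19] mem=[0,0,11,0]
After op 12 (RCL M2): stack=[7,6,19,19,19,11] mem=[0,0,11,0]
After op 13 (/): stack=[7,6,19,19,1] mem=[0,0,11,0]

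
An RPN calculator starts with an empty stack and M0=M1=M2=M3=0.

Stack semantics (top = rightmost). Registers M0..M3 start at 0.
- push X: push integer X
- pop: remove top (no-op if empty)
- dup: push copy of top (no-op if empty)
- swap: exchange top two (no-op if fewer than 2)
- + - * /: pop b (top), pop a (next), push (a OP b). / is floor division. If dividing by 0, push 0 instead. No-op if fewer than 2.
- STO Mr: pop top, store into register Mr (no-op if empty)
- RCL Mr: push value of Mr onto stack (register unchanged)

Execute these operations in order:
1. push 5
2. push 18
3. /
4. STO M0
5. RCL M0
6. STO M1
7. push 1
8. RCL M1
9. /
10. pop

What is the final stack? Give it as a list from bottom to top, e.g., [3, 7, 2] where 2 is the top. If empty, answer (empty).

Answer: (empty)

Derivation:
After op 1 (push 5): stack=[5] mem=[0,0,0,0]
After op 2 (push 18): stack=[5,18] mem=[0,0,0,0]
After op 3 (/): stack=[0] mem=[0,0,0,0]
After op 4 (STO M0): stack=[empty] mem=[0,0,0,0]
After op 5 (RCL M0): stack=[0] mem=[0,0,0,0]
After op 6 (STO M1): stack=[empty] mem=[0,0,0,0]
After op 7 (push 1): stack=[1] mem=[0,0,0,0]
After op 8 (RCL M1): stack=[1,0] mem=[0,0,0,0]
After op 9 (/): stack=[0] mem=[0,0,0,0]
After op 10 (pop): stack=[empty] mem=[0,0,0,0]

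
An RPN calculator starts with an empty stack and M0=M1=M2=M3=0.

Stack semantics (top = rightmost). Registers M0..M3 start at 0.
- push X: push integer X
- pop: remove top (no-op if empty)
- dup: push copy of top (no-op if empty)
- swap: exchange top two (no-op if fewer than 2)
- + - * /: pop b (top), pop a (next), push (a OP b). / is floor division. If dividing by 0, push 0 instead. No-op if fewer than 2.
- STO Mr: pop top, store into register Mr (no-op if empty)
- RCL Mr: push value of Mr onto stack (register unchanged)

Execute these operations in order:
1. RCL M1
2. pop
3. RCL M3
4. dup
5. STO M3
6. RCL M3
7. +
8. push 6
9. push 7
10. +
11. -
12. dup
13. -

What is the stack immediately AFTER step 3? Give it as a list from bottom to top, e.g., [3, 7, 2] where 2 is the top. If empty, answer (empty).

After op 1 (RCL M1): stack=[0] mem=[0,0,0,0]
After op 2 (pop): stack=[empty] mem=[0,0,0,0]
After op 3 (RCL M3): stack=[0] mem=[0,0,0,0]

[0]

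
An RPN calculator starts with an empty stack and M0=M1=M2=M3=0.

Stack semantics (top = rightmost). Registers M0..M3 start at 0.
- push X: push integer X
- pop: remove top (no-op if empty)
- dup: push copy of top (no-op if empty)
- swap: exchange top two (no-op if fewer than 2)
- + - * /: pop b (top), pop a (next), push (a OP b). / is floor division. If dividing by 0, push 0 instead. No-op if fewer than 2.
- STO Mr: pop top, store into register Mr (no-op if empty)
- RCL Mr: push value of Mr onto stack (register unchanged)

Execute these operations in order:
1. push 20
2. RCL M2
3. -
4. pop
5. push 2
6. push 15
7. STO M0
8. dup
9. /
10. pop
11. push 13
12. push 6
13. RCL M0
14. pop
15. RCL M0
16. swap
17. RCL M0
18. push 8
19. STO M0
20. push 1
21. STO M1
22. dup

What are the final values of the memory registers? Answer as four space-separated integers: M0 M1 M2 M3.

After op 1 (push 20): stack=[20] mem=[0,0,0,0]
After op 2 (RCL M2): stack=[20,0] mem=[0,0,0,0]
After op 3 (-): stack=[20] mem=[0,0,0,0]
After op 4 (pop): stack=[empty] mem=[0,0,0,0]
After op 5 (push 2): stack=[2] mem=[0,0,0,0]
After op 6 (push 15): stack=[2,15] mem=[0,0,0,0]
After op 7 (STO M0): stack=[2] mem=[15,0,0,0]
After op 8 (dup): stack=[2,2] mem=[15,0,0,0]
After op 9 (/): stack=[1] mem=[15,0,0,0]
After op 10 (pop): stack=[empty] mem=[15,0,0,0]
After op 11 (push 13): stack=[13] mem=[15,0,0,0]
After op 12 (push 6): stack=[13,6] mem=[15,0,0,0]
After op 13 (RCL M0): stack=[13,6,15] mem=[15,0,0,0]
After op 14 (pop): stack=[13,6] mem=[15,0,0,0]
After op 15 (RCL M0): stack=[13,6,15] mem=[15,0,0,0]
After op 16 (swap): stack=[13,15,6] mem=[15,0,0,0]
After op 17 (RCL M0): stack=[13,15,6,15] mem=[15,0,0,0]
After op 18 (push 8): stack=[13,15,6,15,8] mem=[15,0,0,0]
After op 19 (STO M0): stack=[13,15,6,15] mem=[8,0,0,0]
After op 20 (push 1): stack=[13,15,6,15,1] mem=[8,0,0,0]
After op 21 (STO M1): stack=[13,15,6,15] mem=[8,1,0,0]
After op 22 (dup): stack=[13,15,6,15,15] mem=[8,1,0,0]

Answer: 8 1 0 0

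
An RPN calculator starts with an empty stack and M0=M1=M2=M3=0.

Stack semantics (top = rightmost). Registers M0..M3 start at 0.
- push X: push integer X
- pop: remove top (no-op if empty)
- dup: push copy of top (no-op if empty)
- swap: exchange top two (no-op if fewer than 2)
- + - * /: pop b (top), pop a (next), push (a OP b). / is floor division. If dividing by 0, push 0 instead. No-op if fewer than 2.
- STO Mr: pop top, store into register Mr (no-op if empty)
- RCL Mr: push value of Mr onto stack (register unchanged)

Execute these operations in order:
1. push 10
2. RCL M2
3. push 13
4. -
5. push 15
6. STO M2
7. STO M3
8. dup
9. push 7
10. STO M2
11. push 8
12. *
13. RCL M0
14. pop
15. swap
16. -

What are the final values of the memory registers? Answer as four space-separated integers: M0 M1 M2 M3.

Answer: 0 0 7 -13

Derivation:
After op 1 (push 10): stack=[10] mem=[0,0,0,0]
After op 2 (RCL M2): stack=[10,0] mem=[0,0,0,0]
After op 3 (push 13): stack=[10,0,13] mem=[0,0,0,0]
After op 4 (-): stack=[10,-13] mem=[0,0,0,0]
After op 5 (push 15): stack=[10,-13,15] mem=[0,0,0,0]
After op 6 (STO M2): stack=[10,-13] mem=[0,0,15,0]
After op 7 (STO M3): stack=[10] mem=[0,0,15,-13]
After op 8 (dup): stack=[10,10] mem=[0,0,15,-13]
After op 9 (push 7): stack=[10,10,7] mem=[0,0,15,-13]
After op 10 (STO M2): stack=[10,10] mem=[0,0,7,-13]
After op 11 (push 8): stack=[10,10,8] mem=[0,0,7,-13]
After op 12 (*): stack=[10,80] mem=[0,0,7,-13]
After op 13 (RCL M0): stack=[10,80,0] mem=[0,0,7,-13]
After op 14 (pop): stack=[10,80] mem=[0,0,7,-13]
After op 15 (swap): stack=[80,10] mem=[0,0,7,-13]
After op 16 (-): stack=[70] mem=[0,0,7,-13]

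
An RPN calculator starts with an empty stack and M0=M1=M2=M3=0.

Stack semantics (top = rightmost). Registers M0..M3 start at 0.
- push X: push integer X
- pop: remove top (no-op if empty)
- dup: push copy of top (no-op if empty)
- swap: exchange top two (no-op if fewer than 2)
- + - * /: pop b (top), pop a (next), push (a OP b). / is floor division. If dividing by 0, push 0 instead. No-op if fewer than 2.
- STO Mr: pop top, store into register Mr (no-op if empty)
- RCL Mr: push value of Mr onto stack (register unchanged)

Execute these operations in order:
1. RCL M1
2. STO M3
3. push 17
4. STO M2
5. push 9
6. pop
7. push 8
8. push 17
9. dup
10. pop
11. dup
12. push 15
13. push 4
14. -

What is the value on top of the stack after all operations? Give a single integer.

After op 1 (RCL M1): stack=[0] mem=[0,0,0,0]
After op 2 (STO M3): stack=[empty] mem=[0,0,0,0]
After op 3 (push 17): stack=[17] mem=[0,0,0,0]
After op 4 (STO M2): stack=[empty] mem=[0,0,17,0]
After op 5 (push 9): stack=[9] mem=[0,0,17,0]
After op 6 (pop): stack=[empty] mem=[0,0,17,0]
After op 7 (push 8): stack=[8] mem=[0,0,17,0]
After op 8 (push 17): stack=[8,17] mem=[0,0,17,0]
After op 9 (dup): stack=[8,17,17] mem=[0,0,17,0]
After op 10 (pop): stack=[8,17] mem=[0,0,17,0]
After op 11 (dup): stack=[8,17,17] mem=[0,0,17,0]
After op 12 (push 15): stack=[8,17,17,15] mem=[0,0,17,0]
After op 13 (push 4): stack=[8,17,17,15,4] mem=[0,0,17,0]
After op 14 (-): stack=[8,17,17,11] mem=[0,0,17,0]

Answer: 11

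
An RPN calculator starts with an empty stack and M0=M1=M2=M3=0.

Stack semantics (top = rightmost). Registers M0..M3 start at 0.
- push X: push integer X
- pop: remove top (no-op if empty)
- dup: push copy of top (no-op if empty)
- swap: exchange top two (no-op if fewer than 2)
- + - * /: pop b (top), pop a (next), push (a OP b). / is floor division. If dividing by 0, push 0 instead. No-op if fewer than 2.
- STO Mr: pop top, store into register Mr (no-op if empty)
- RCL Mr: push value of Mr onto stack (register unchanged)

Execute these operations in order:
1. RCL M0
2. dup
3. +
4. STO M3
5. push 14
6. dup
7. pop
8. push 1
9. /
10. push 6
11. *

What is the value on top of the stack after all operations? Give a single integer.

Answer: 84

Derivation:
After op 1 (RCL M0): stack=[0] mem=[0,0,0,0]
After op 2 (dup): stack=[0,0] mem=[0,0,0,0]
After op 3 (+): stack=[0] mem=[0,0,0,0]
After op 4 (STO M3): stack=[empty] mem=[0,0,0,0]
After op 5 (push 14): stack=[14] mem=[0,0,0,0]
After op 6 (dup): stack=[14,14] mem=[0,0,0,0]
After op 7 (pop): stack=[14] mem=[0,0,0,0]
After op 8 (push 1): stack=[14,1] mem=[0,0,0,0]
After op 9 (/): stack=[14] mem=[0,0,0,0]
After op 10 (push 6): stack=[14,6] mem=[0,0,0,0]
After op 11 (*): stack=[84] mem=[0,0,0,0]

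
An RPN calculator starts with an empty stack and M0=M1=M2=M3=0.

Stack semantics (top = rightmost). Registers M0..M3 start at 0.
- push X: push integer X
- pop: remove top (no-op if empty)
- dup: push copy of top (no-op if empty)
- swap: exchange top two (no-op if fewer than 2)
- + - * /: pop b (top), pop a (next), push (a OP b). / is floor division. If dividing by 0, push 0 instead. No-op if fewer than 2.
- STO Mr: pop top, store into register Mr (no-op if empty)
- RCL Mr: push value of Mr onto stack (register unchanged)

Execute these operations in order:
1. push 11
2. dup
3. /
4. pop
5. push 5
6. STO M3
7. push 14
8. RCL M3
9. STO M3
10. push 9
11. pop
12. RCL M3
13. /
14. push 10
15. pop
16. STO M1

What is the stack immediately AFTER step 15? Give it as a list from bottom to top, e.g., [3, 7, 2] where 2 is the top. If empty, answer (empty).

After op 1 (push 11): stack=[11] mem=[0,0,0,0]
After op 2 (dup): stack=[11,11] mem=[0,0,0,0]
After op 3 (/): stack=[1] mem=[0,0,0,0]
After op 4 (pop): stack=[empty] mem=[0,0,0,0]
After op 5 (push 5): stack=[5] mem=[0,0,0,0]
After op 6 (STO M3): stack=[empty] mem=[0,0,0,5]
After op 7 (push 14): stack=[14] mem=[0,0,0,5]
After op 8 (RCL M3): stack=[14,5] mem=[0,0,0,5]
After op 9 (STO M3): stack=[14] mem=[0,0,0,5]
After op 10 (push 9): stack=[14,9] mem=[0,0,0,5]
After op 11 (pop): stack=[14] mem=[0,0,0,5]
After op 12 (RCL M3): stack=[14,5] mem=[0,0,0,5]
After op 13 (/): stack=[2] mem=[0,0,0,5]
After op 14 (push 10): stack=[2,10] mem=[0,0,0,5]
After op 15 (pop): stack=[2] mem=[0,0,0,5]

[2]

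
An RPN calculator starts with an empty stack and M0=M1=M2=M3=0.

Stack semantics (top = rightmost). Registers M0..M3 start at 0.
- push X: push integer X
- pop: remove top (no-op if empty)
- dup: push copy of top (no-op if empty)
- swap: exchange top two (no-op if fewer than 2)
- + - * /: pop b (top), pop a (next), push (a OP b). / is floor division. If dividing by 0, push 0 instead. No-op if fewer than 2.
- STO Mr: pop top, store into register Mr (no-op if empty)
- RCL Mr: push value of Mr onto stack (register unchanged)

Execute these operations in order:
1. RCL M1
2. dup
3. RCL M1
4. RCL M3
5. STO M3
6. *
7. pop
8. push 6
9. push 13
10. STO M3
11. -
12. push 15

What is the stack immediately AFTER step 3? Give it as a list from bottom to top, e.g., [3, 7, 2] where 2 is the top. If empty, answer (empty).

After op 1 (RCL M1): stack=[0] mem=[0,0,0,0]
After op 2 (dup): stack=[0,0] mem=[0,0,0,0]
After op 3 (RCL M1): stack=[0,0,0] mem=[0,0,0,0]

[0, 0, 0]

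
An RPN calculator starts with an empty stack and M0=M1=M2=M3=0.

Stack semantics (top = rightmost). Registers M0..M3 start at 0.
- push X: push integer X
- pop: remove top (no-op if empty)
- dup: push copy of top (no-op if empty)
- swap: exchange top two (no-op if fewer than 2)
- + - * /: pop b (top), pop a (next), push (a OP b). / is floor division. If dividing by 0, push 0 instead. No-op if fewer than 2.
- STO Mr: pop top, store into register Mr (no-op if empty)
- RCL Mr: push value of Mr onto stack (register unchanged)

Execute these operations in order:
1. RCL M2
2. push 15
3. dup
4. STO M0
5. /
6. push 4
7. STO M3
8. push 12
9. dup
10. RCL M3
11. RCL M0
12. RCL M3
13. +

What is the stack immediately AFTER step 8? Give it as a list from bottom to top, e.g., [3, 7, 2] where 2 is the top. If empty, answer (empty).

After op 1 (RCL M2): stack=[0] mem=[0,0,0,0]
After op 2 (push 15): stack=[0,15] mem=[0,0,0,0]
After op 3 (dup): stack=[0,15,15] mem=[0,0,0,0]
After op 4 (STO M0): stack=[0,15] mem=[15,0,0,0]
After op 5 (/): stack=[0] mem=[15,0,0,0]
After op 6 (push 4): stack=[0,4] mem=[15,0,0,0]
After op 7 (STO M3): stack=[0] mem=[15,0,0,4]
After op 8 (push 12): stack=[0,12] mem=[15,0,0,4]

[0, 12]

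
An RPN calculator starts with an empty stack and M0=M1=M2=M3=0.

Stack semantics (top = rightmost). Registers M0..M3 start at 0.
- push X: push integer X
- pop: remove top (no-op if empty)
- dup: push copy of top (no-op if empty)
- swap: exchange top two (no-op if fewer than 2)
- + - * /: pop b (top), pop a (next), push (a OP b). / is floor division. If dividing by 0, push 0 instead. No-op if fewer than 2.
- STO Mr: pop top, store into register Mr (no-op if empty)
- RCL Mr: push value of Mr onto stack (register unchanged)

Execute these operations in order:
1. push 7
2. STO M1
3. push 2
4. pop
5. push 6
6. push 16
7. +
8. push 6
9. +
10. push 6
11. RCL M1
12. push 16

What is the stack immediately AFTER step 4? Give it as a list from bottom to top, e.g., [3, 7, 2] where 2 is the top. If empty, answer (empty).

After op 1 (push 7): stack=[7] mem=[0,0,0,0]
After op 2 (STO M1): stack=[empty] mem=[0,7,0,0]
After op 3 (push 2): stack=[2] mem=[0,7,0,0]
After op 4 (pop): stack=[empty] mem=[0,7,0,0]

(empty)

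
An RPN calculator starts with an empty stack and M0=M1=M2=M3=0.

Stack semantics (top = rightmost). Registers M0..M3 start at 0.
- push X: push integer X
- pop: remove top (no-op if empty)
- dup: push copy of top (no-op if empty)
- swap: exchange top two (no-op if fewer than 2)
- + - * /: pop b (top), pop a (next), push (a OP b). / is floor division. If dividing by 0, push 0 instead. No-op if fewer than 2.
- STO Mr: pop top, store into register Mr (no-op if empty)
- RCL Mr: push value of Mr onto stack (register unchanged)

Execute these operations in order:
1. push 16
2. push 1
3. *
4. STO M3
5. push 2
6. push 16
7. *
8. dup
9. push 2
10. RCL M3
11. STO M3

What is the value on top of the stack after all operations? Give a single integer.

After op 1 (push 16): stack=[16] mem=[0,0,0,0]
After op 2 (push 1): stack=[16,1] mem=[0,0,0,0]
After op 3 (*): stack=[16] mem=[0,0,0,0]
After op 4 (STO M3): stack=[empty] mem=[0,0,0,16]
After op 5 (push 2): stack=[2] mem=[0,0,0,16]
After op 6 (push 16): stack=[2,16] mem=[0,0,0,16]
After op 7 (*): stack=[32] mem=[0,0,0,16]
After op 8 (dup): stack=[32,32] mem=[0,0,0,16]
After op 9 (push 2): stack=[32,32,2] mem=[0,0,0,16]
After op 10 (RCL M3): stack=[32,32,2,16] mem=[0,0,0,16]
After op 11 (STO M3): stack=[32,32,2] mem=[0,0,0,16]

Answer: 2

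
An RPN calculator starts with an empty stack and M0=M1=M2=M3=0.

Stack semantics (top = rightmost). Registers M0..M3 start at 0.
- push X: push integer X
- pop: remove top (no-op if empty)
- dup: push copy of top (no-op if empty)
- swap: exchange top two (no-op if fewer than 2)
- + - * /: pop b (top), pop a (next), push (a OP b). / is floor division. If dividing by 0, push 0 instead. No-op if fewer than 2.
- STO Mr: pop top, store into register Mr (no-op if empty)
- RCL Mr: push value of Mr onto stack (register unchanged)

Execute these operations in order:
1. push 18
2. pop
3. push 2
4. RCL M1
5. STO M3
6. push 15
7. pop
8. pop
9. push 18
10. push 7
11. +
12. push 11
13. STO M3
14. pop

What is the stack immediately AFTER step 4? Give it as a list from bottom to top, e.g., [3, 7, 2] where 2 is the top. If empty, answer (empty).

After op 1 (push 18): stack=[18] mem=[0,0,0,0]
After op 2 (pop): stack=[empty] mem=[0,0,0,0]
After op 3 (push 2): stack=[2] mem=[0,0,0,0]
After op 4 (RCL M1): stack=[2,0] mem=[0,0,0,0]

[2, 0]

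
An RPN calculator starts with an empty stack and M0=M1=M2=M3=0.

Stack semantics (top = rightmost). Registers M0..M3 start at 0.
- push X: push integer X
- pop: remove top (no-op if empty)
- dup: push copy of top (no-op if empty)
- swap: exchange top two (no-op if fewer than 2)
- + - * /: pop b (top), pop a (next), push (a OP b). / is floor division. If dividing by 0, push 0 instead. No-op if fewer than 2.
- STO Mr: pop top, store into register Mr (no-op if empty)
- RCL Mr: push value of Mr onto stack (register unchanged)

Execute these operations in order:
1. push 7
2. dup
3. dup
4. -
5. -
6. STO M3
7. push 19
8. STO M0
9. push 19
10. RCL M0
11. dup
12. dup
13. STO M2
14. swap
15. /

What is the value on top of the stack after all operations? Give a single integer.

Answer: 1

Derivation:
After op 1 (push 7): stack=[7] mem=[0,0,0,0]
After op 2 (dup): stack=[7,7] mem=[0,0,0,0]
After op 3 (dup): stack=[7,7,7] mem=[0,0,0,0]
After op 4 (-): stack=[7,0] mem=[0,0,0,0]
After op 5 (-): stack=[7] mem=[0,0,0,0]
After op 6 (STO M3): stack=[empty] mem=[0,0,0,7]
After op 7 (push 19): stack=[19] mem=[0,0,0,7]
After op 8 (STO M0): stack=[empty] mem=[19,0,0,7]
After op 9 (push 19): stack=[19] mem=[19,0,0,7]
After op 10 (RCL M0): stack=[19,19] mem=[19,0,0,7]
After op 11 (dup): stack=[19,19,19] mem=[19,0,0,7]
After op 12 (dup): stack=[19,19,19,19] mem=[19,0,0,7]
After op 13 (STO M2): stack=[19,19,19] mem=[19,0,19,7]
After op 14 (swap): stack=[19,19,19] mem=[19,0,19,7]
After op 15 (/): stack=[19,1] mem=[19,0,19,7]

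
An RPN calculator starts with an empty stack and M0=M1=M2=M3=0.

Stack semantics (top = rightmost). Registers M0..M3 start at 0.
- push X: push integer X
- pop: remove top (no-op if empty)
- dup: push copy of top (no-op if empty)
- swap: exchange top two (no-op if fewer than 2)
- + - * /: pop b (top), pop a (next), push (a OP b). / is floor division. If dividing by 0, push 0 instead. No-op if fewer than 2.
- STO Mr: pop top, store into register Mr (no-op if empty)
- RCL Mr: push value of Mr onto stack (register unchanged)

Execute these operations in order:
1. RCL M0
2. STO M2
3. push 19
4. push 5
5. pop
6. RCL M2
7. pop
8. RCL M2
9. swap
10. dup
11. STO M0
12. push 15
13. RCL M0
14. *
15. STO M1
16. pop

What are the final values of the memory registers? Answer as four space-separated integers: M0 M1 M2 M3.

After op 1 (RCL M0): stack=[0] mem=[0,0,0,0]
After op 2 (STO M2): stack=[empty] mem=[0,0,0,0]
After op 3 (push 19): stack=[19] mem=[0,0,0,0]
After op 4 (push 5): stack=[19,5] mem=[0,0,0,0]
After op 5 (pop): stack=[19] mem=[0,0,0,0]
After op 6 (RCL M2): stack=[19,0] mem=[0,0,0,0]
After op 7 (pop): stack=[19] mem=[0,0,0,0]
After op 8 (RCL M2): stack=[19,0] mem=[0,0,0,0]
After op 9 (swap): stack=[0,19] mem=[0,0,0,0]
After op 10 (dup): stack=[0,19,19] mem=[0,0,0,0]
After op 11 (STO M0): stack=[0,19] mem=[19,0,0,0]
After op 12 (push 15): stack=[0,19,15] mem=[19,0,0,0]
After op 13 (RCL M0): stack=[0,19,15,19] mem=[19,0,0,0]
After op 14 (*): stack=[0,19,285] mem=[19,0,0,0]
After op 15 (STO M1): stack=[0,19] mem=[19,285,0,0]
After op 16 (pop): stack=[0] mem=[19,285,0,0]

Answer: 19 285 0 0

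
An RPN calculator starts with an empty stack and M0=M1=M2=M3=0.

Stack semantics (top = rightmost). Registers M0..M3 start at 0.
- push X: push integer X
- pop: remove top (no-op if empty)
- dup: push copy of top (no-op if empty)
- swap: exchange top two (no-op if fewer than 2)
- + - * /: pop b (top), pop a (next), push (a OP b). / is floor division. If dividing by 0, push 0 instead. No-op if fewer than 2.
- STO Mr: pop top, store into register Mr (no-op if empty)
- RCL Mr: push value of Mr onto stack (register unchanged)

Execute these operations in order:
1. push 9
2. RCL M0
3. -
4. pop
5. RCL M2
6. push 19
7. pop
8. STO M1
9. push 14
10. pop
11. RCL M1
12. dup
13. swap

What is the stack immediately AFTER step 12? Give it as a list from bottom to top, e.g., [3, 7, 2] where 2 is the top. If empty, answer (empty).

After op 1 (push 9): stack=[9] mem=[0,0,0,0]
After op 2 (RCL M0): stack=[9,0] mem=[0,0,0,0]
After op 3 (-): stack=[9] mem=[0,0,0,0]
After op 4 (pop): stack=[empty] mem=[0,0,0,0]
After op 5 (RCL M2): stack=[0] mem=[0,0,0,0]
After op 6 (push 19): stack=[0,19] mem=[0,0,0,0]
After op 7 (pop): stack=[0] mem=[0,0,0,0]
After op 8 (STO M1): stack=[empty] mem=[0,0,0,0]
After op 9 (push 14): stack=[14] mem=[0,0,0,0]
After op 10 (pop): stack=[empty] mem=[0,0,0,0]
After op 11 (RCL M1): stack=[0] mem=[0,0,0,0]
After op 12 (dup): stack=[0,0] mem=[0,0,0,0]

[0, 0]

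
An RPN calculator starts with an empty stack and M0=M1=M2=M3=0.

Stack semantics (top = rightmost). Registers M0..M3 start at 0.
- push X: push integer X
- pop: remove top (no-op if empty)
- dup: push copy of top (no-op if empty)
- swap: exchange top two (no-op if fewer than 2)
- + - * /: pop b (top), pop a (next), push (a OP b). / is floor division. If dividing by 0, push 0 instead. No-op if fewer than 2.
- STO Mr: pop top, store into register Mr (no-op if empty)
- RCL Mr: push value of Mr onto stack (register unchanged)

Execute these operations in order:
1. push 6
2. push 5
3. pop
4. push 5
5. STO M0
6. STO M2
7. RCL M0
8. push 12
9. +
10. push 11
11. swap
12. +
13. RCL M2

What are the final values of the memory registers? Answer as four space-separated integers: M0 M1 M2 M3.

After op 1 (push 6): stack=[6] mem=[0,0,0,0]
After op 2 (push 5): stack=[6,5] mem=[0,0,0,0]
After op 3 (pop): stack=[6] mem=[0,0,0,0]
After op 4 (push 5): stack=[6,5] mem=[0,0,0,0]
After op 5 (STO M0): stack=[6] mem=[5,0,0,0]
After op 6 (STO M2): stack=[empty] mem=[5,0,6,0]
After op 7 (RCL M0): stack=[5] mem=[5,0,6,0]
After op 8 (push 12): stack=[5,12] mem=[5,0,6,0]
After op 9 (+): stack=[17] mem=[5,0,6,0]
After op 10 (push 11): stack=[17,11] mem=[5,0,6,0]
After op 11 (swap): stack=[11,17] mem=[5,0,6,0]
After op 12 (+): stack=[28] mem=[5,0,6,0]
After op 13 (RCL M2): stack=[28,6] mem=[5,0,6,0]

Answer: 5 0 6 0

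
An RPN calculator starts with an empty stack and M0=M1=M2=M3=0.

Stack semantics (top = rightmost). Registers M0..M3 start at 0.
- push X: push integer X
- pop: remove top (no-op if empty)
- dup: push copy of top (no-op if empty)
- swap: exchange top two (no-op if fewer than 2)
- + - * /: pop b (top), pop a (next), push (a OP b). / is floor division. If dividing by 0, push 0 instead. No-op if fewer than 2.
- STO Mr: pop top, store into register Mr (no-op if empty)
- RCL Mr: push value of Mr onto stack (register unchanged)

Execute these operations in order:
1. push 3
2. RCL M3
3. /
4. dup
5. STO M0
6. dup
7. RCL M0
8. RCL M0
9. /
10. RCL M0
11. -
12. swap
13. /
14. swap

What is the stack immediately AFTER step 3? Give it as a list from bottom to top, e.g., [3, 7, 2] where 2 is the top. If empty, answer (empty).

After op 1 (push 3): stack=[3] mem=[0,0,0,0]
After op 2 (RCL M3): stack=[3,0] mem=[0,0,0,0]
After op 3 (/): stack=[0] mem=[0,0,0,0]

[0]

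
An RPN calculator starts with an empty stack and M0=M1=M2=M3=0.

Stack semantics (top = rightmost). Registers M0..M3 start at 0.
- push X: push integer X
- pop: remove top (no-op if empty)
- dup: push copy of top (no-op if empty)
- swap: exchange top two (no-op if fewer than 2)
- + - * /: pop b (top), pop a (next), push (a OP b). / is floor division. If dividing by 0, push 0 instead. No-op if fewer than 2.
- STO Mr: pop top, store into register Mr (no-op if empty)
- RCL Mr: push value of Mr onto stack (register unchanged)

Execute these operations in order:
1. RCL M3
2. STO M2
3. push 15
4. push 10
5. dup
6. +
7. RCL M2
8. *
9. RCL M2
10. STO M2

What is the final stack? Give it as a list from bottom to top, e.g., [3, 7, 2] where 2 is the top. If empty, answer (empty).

Answer: [15, 0]

Derivation:
After op 1 (RCL M3): stack=[0] mem=[0,0,0,0]
After op 2 (STO M2): stack=[empty] mem=[0,0,0,0]
After op 3 (push 15): stack=[15] mem=[0,0,0,0]
After op 4 (push 10): stack=[15,10] mem=[0,0,0,0]
After op 5 (dup): stack=[15,10,10] mem=[0,0,0,0]
After op 6 (+): stack=[15,20] mem=[0,0,0,0]
After op 7 (RCL M2): stack=[15,20,0] mem=[0,0,0,0]
After op 8 (*): stack=[15,0] mem=[0,0,0,0]
After op 9 (RCL M2): stack=[15,0,0] mem=[0,0,0,0]
After op 10 (STO M2): stack=[15,0] mem=[0,0,0,0]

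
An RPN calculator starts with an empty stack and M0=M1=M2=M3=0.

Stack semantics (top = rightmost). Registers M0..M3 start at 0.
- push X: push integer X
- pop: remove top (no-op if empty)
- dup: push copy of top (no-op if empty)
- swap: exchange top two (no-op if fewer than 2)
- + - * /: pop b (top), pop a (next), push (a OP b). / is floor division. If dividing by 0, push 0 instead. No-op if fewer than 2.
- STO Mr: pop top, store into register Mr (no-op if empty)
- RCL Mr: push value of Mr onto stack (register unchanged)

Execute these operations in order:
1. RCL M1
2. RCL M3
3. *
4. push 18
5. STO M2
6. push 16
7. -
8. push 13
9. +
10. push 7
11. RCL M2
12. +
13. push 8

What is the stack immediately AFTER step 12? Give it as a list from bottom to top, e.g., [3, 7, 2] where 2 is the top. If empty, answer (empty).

After op 1 (RCL M1): stack=[0] mem=[0,0,0,0]
After op 2 (RCL M3): stack=[0,0] mem=[0,0,0,0]
After op 3 (*): stack=[0] mem=[0,0,0,0]
After op 4 (push 18): stack=[0,18] mem=[0,0,0,0]
After op 5 (STO M2): stack=[0] mem=[0,0,18,0]
After op 6 (push 16): stack=[0,16] mem=[0,0,18,0]
After op 7 (-): stack=[-16] mem=[0,0,18,0]
After op 8 (push 13): stack=[-16,13] mem=[0,0,18,0]
After op 9 (+): stack=[-3] mem=[0,0,18,0]
After op 10 (push 7): stack=[-3,7] mem=[0,0,18,0]
After op 11 (RCL M2): stack=[-3,7,18] mem=[0,0,18,0]
After op 12 (+): stack=[-3,25] mem=[0,0,18,0]

[-3, 25]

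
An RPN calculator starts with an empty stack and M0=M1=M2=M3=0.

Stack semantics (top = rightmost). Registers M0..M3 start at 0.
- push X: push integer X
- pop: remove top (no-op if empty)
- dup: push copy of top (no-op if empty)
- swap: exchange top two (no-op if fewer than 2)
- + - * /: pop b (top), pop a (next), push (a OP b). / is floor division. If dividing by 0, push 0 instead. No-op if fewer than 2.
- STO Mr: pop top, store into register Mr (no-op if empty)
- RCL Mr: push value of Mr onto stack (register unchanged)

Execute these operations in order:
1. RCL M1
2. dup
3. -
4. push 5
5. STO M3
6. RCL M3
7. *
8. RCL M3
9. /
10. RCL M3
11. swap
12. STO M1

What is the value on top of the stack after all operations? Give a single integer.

After op 1 (RCL M1): stack=[0] mem=[0,0,0,0]
After op 2 (dup): stack=[0,0] mem=[0,0,0,0]
After op 3 (-): stack=[0] mem=[0,0,0,0]
After op 4 (push 5): stack=[0,5] mem=[0,0,0,0]
After op 5 (STO M3): stack=[0] mem=[0,0,0,5]
After op 6 (RCL M3): stack=[0,5] mem=[0,0,0,5]
After op 7 (*): stack=[0] mem=[0,0,0,5]
After op 8 (RCL M3): stack=[0,5] mem=[0,0,0,5]
After op 9 (/): stack=[0] mem=[0,0,0,5]
After op 10 (RCL M3): stack=[0,5] mem=[0,0,0,5]
After op 11 (swap): stack=[5,0] mem=[0,0,0,5]
After op 12 (STO M1): stack=[5] mem=[0,0,0,5]

Answer: 5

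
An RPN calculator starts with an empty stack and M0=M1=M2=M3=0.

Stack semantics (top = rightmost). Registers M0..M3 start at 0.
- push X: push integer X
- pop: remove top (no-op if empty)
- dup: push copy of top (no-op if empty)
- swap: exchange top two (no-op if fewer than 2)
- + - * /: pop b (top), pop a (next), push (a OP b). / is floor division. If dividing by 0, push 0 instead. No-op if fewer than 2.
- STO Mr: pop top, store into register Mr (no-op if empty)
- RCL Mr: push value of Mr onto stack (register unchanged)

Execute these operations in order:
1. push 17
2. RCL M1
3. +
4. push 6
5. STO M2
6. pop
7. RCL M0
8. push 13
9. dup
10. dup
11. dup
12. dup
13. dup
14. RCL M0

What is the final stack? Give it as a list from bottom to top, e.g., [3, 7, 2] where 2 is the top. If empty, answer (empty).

Answer: [0, 13, 13, 13, 13, 13, 13, 0]

Derivation:
After op 1 (push 17): stack=[17] mem=[0,0,0,0]
After op 2 (RCL M1): stack=[17,0] mem=[0,0,0,0]
After op 3 (+): stack=[17] mem=[0,0,0,0]
After op 4 (push 6): stack=[17,6] mem=[0,0,0,0]
After op 5 (STO M2): stack=[17] mem=[0,0,6,0]
After op 6 (pop): stack=[empty] mem=[0,0,6,0]
After op 7 (RCL M0): stack=[0] mem=[0,0,6,0]
After op 8 (push 13): stack=[0,13] mem=[0,0,6,0]
After op 9 (dup): stack=[0,13,13] mem=[0,0,6,0]
After op 10 (dup): stack=[0,13,13,13] mem=[0,0,6,0]
After op 11 (dup): stack=[0,13,13,13,13] mem=[0,0,6,0]
After op 12 (dup): stack=[0,13,13,13,13,13] mem=[0,0,6,0]
After op 13 (dup): stack=[0,13,13,13,13,13,13] mem=[0,0,6,0]
After op 14 (RCL M0): stack=[0,13,13,13,13,13,13,0] mem=[0,0,6,0]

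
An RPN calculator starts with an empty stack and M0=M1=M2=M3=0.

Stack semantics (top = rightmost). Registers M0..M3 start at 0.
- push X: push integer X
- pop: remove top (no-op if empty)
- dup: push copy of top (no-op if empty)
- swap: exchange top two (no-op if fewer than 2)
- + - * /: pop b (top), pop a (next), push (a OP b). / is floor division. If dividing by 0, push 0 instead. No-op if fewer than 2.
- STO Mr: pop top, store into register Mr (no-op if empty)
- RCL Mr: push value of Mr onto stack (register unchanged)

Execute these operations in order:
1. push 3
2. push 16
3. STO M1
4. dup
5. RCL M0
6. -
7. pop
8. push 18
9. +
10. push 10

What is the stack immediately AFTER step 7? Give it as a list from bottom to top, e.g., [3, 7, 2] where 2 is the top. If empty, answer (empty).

After op 1 (push 3): stack=[3] mem=[0,0,0,0]
After op 2 (push 16): stack=[3,16] mem=[0,0,0,0]
After op 3 (STO M1): stack=[3] mem=[0,16,0,0]
After op 4 (dup): stack=[3,3] mem=[0,16,0,0]
After op 5 (RCL M0): stack=[3,3,0] mem=[0,16,0,0]
After op 6 (-): stack=[3,3] mem=[0,16,0,0]
After op 7 (pop): stack=[3] mem=[0,16,0,0]

[3]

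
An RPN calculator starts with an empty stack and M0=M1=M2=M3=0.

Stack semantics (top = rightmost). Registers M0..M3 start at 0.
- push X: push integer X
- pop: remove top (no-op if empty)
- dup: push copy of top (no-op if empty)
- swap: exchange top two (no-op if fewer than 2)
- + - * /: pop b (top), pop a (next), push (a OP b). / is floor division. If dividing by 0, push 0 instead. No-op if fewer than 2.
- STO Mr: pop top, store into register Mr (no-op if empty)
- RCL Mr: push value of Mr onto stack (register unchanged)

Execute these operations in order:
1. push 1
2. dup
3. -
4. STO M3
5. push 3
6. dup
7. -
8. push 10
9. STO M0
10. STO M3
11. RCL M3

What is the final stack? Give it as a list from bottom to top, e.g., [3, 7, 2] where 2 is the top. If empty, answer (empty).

Answer: [0]

Derivation:
After op 1 (push 1): stack=[1] mem=[0,0,0,0]
After op 2 (dup): stack=[1,1] mem=[0,0,0,0]
After op 3 (-): stack=[0] mem=[0,0,0,0]
After op 4 (STO M3): stack=[empty] mem=[0,0,0,0]
After op 5 (push 3): stack=[3] mem=[0,0,0,0]
After op 6 (dup): stack=[3,3] mem=[0,0,0,0]
After op 7 (-): stack=[0] mem=[0,0,0,0]
After op 8 (push 10): stack=[0,10] mem=[0,0,0,0]
After op 9 (STO M0): stack=[0] mem=[10,0,0,0]
After op 10 (STO M3): stack=[empty] mem=[10,0,0,0]
After op 11 (RCL M3): stack=[0] mem=[10,0,0,0]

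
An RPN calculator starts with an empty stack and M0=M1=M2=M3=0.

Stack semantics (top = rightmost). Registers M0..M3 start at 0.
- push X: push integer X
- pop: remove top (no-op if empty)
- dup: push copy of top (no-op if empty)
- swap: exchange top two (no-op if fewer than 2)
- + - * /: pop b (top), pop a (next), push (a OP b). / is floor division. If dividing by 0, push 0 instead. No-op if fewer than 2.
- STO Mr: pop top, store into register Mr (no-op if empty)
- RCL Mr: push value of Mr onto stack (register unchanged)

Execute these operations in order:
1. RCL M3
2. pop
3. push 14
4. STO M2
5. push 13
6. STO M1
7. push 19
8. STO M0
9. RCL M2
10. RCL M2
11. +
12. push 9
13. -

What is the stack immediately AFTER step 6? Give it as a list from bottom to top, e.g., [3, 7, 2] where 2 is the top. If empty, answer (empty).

After op 1 (RCL M3): stack=[0] mem=[0,0,0,0]
After op 2 (pop): stack=[empty] mem=[0,0,0,0]
After op 3 (push 14): stack=[14] mem=[0,0,0,0]
After op 4 (STO M2): stack=[empty] mem=[0,0,14,0]
After op 5 (push 13): stack=[13] mem=[0,0,14,0]
After op 6 (STO M1): stack=[empty] mem=[0,13,14,0]

(empty)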